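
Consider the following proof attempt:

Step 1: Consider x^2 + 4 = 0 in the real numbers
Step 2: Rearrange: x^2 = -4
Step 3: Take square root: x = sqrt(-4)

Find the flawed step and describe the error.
Step 3: Take square root: x = sqrt(-4)

Step 3 takes the square root of -4, which is negative. In the real number system, the square root of a negative number is undefined. The equation x^2 + 4 = 0 has no real solutions. Square roots of negative numbers only exist in the complex numbers.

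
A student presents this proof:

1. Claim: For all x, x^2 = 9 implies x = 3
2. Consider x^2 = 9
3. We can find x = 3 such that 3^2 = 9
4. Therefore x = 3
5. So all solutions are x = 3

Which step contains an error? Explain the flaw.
Step 4: Therefore x = 3

Step 4 incorrectly concludes that x = 3 is the only solution. The proof shows that x = 3 is A solution (existence), but does not show it is the ONLY solution (uniqueness). In fact, x = -3 is also a solution since (-3)^2 = 9. Finding one solution doesn't prove there are no others.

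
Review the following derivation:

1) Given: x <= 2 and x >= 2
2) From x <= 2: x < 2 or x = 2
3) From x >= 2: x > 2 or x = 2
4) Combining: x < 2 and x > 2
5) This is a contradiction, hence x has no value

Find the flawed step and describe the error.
Step 4: Combining: x < 2 and x > 2

Step 4 incorrectly combines the conditions. From x <= 2 and x >= 2, the intersection is x = 2. The error treats the 'or' cases as 'and' requirements. The correct conclusion is that x = 2 is the unique solution, not that no solution exists.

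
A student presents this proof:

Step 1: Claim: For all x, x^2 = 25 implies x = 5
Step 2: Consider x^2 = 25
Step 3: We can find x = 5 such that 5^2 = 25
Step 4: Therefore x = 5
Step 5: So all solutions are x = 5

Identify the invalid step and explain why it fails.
Step 4: Therefore x = 5

Step 4 incorrectly concludes that x = 5 is the only solution. The proof shows that x = 5 is A solution (existence), but does not show it is the ONLY solution (uniqueness). In fact, x = -5 is also a solution since (-5)^2 = 25. Finding one solution doesn't prove there are no others.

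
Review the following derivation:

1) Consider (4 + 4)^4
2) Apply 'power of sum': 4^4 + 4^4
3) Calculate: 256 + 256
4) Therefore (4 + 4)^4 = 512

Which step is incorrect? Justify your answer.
Step 2: Apply 'power of sum': 4^4 + 4^4

Step 2 incorrectly applies a non-existent rule '(a+b)^n = a^n + b^n'. This is false in general. The correct expansion uses the binomial theorem. The actual value is (4 + 4)^4 = 8^4 = 4096, not 512.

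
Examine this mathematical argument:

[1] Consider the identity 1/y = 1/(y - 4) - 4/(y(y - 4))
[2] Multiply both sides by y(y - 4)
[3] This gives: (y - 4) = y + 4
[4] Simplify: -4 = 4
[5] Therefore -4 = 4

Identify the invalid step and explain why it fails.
Step 3: This gives: (y - 4) = y + 4

Step 3 makes a sign error when clearing denominators. Multiplying -4/(y(y - 4)) by y(y - 4) gives -4, not +4. The correct result is (y - 4) = y - 4, which is trivially true, not (y - 4) = y + 4. (Step 1 is a valid identity: 1/(y - 4) - 4/(y(y - 4)) = (y - 4)/(y(y - 4)) = 1/y.)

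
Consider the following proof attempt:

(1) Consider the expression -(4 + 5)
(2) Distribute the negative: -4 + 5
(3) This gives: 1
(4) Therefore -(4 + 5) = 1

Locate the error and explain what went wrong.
Step 2: Distribute the negative: -4 + 5

Step 2 incorrectly distributes the negative sign. The correct distribution is -(4 + 5) = -4 - 5 = -9. The negative must be applied to both terms, not just the first. The error treats -(4 + 5) as -4 + 5, which equals 1 instead of -9.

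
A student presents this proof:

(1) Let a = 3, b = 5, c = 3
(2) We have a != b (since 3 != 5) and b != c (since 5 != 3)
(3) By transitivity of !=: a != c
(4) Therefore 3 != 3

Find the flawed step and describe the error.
Step 3: By transitivity of !=: a != c

Step 3 incorrectly applies transitivity to the '!=' relation. Transitivity states: if a R b and b R c, then a R c. However, '!=' is not transitive. Counterexample: 3 != 5 and 5 != 3, but 3 = 3 (both equal 3). Transitivity holds for relations like <, <=, =, but not for !=.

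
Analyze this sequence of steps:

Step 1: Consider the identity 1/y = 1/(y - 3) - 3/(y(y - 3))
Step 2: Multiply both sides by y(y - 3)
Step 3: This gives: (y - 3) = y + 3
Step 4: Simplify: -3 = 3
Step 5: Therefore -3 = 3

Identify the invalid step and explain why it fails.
Step 3: This gives: (y - 3) = y + 3

Step 3 makes a sign error when clearing denominators. Multiplying -3/(y(y - 3)) by y(y - 3) gives -3, not +3. The correct result is (y - 3) = y - 3, which is trivially true, not (y - 3) = y + 3. (Step 1 is a valid identity: 1/(y - 3) - 3/(y(y - 3)) = (y - 3)/(y(y - 3)) = 1/y.)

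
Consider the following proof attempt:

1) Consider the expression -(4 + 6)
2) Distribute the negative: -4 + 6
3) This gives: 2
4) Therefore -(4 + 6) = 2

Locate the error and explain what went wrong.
Step 2: Distribute the negative: -4 + 6

Step 2 incorrectly distributes the negative sign. The correct distribution is -(4 + 6) = -4 - 6 = -10. The negative must be applied to both terms, not just the first. The error treats -(4 + 6) as -4 + 6, which equals 2 instead of -10.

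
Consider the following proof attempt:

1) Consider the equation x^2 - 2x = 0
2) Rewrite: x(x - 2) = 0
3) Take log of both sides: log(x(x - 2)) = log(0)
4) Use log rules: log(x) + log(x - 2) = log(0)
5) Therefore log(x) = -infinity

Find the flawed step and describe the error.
Step 3: Take log of both sides: log(x(x - 2)) = log(0)

Step 3 takes the logarithm of both sides, resulting in log(0) on the right side. The logarithm is only defined for positive numbers; log(0) is undefined (approaches negative infinity). This operation is invalid.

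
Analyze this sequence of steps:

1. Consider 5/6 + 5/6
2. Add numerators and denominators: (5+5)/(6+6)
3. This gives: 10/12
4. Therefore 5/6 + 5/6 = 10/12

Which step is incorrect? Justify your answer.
Step 2: Add numerators and denominators: (5+5)/(6+6)

Step 2 incorrectly adds fractions by separately adding numerators and denominators. This is wrong. The correct method requires a common denominator: 5/6 + 5/6 = (5×6 + 5×6)/(6×6) = 60/36 = 5/3. The method used gives 10/12, which is different.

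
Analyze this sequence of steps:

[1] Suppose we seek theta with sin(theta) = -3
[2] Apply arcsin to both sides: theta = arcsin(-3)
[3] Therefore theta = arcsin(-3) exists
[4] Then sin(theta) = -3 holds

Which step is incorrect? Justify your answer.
Step 2: Apply arcsin to both sides: theta = arcsin(-3)

Step 2 applies arcsin to -3. However, arcsin(x) is only defined for x in [-1, 1] because sin(theta) can only produce values in that range. Since |-3| > 1, arcsin(-3) is undefined. There is no angle whose sine equals -3.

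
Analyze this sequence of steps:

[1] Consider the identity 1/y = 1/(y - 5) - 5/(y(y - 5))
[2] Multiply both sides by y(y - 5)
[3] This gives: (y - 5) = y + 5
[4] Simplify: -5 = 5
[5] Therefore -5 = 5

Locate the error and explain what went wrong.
Step 3: This gives: (y - 5) = y + 5

Step 3 makes a sign error when clearing denominators. Multiplying -5/(y(y - 5)) by y(y - 5) gives -5, not +5. The correct result is (y - 5) = y - 5, which is trivially true, not (y - 5) = y + 5. (Step 1 is a valid identity: 1/(y - 5) - 5/(y(y - 5)) = (y - 5)/(y(y - 5)) = 1/y.)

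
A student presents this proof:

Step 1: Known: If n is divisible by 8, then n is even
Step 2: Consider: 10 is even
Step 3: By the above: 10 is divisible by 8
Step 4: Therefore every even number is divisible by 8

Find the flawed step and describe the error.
Step 3: By the above: 10 is divisible by 8

Step 3 commits the fallacy of affirming the consequent. The known fact 'divisible by 8 → even' does NOT imply 'even → divisible by 8'. That would be the converse, which is false. For example, 10 is even but 10 ÷ 8 = 1.25, which is not an integer.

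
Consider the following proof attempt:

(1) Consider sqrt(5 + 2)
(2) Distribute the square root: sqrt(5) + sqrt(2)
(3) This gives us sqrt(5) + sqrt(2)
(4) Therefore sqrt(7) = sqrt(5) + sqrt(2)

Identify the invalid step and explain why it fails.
Step 2: Distribute the square root: sqrt(5) + sqrt(2)

Step 2 incorrectly 'distributes' the square root over addition. The square root function does not distribute: sqrt(a + b) ≠ sqrt(a) + sqrt(b). In fact, sqrt(5 + 2) = sqrt(7) ≈ 2.6458, while sqrt(5) + sqrt(2) ≈ 3.6503.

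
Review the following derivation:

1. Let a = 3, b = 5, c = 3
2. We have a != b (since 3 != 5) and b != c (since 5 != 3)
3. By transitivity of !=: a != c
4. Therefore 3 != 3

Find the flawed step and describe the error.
Step 3: By transitivity of !=: a != c

Step 3 incorrectly applies transitivity to the '!=' relation. Transitivity states: if a R b and b R c, then a R c. However, '!=' is not transitive. Counterexample: 3 != 5 and 5 != 3, but 3 = 3 (both equal 3). Transitivity holds for relations like <, <=, =, but not for !=.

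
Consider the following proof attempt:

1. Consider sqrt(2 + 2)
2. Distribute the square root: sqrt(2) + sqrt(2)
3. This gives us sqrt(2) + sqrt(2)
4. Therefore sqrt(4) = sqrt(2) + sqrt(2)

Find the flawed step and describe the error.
Step 2: Distribute the square root: sqrt(2) + sqrt(2)

Step 2 incorrectly 'distributes' the square root over addition. The square root function does not distribute: sqrt(a + b) ≠ sqrt(a) + sqrt(b). In fact, sqrt(2 + 2) = sqrt(4) ≈ 2.0000, while sqrt(2) + sqrt(2) ≈ 2.8284.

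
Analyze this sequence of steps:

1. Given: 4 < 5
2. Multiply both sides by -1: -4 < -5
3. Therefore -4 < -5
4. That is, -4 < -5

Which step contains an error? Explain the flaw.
Step 2: Multiply both sides by -1: -4 < -5

Step 2 multiplies both sides by -1 but fails to reverse the inequality sign. When multiplying (or dividing) an inequality by a negative number, the direction must be reversed. Since 4 < 5, we should get -4 > -5, i.e., -4 > -5.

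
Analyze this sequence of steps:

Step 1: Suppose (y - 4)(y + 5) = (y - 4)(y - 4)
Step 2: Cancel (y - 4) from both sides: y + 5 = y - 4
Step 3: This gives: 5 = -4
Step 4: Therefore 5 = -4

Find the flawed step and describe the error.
Step 2: Cancel (y - 4) from both sides: y + 5 = y - 4

Step 2 cancels (y - 4) from both sides. This is only valid if (y - 4) ≠ 0, i.e., y ≠ 4. When y = 4, both sides equal zero regardless of the other factors. The correct approach requires considering y = 4 as a separate case.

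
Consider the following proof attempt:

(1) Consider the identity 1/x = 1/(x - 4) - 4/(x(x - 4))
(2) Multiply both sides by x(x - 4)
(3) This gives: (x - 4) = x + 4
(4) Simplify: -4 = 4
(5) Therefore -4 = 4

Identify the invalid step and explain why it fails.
Step 3: This gives: (x - 4) = x + 4

Step 3 makes a sign error when clearing denominators. Multiplying -4/(x(x - 4)) by x(x - 4) gives -4, not +4. The correct result is (x - 4) = x - 4, which is trivially true, not (x - 4) = x + 4. (Step 1 is a valid identity: 1/(x - 4) - 4/(x(x - 4)) = (x - 4)/(x(x - 4)) = 1/x.)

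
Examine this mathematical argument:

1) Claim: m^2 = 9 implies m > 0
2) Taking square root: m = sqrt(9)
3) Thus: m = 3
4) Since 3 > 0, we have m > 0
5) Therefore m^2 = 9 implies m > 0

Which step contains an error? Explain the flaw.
Step 2: Taking square root: m = sqrt(9)

Step 2 takes the square root and assumes the positive root only. The equation m^2 = 9 actually has two solutions: m = 3 and m = -3. The proof silently assumes m > 0 without justification, then uses this assumption to conclude m > 0, which is circular. The counterexample m = -3 shows the claim is false.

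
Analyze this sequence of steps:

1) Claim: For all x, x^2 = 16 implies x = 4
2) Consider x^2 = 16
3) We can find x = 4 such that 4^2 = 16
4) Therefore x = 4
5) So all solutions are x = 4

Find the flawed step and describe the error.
Step 4: Therefore x = 4

Step 4 incorrectly concludes that x = 4 is the only solution. The proof shows that x = 4 is A solution (existence), but does not show it is the ONLY solution (uniqueness). In fact, x = -4 is also a solution since (-4)^2 = 16. Finding one solution doesn't prove there are no others.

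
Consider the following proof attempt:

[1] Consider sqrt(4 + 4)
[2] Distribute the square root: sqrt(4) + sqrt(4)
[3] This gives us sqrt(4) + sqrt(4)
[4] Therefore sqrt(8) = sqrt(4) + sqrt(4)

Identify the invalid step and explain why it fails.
Step 2: Distribute the square root: sqrt(4) + sqrt(4)

Step 2 incorrectly 'distributes' the square root over addition. The square root function does not distribute: sqrt(a + b) ≠ sqrt(a) + sqrt(b). In fact, sqrt(4 + 4) = sqrt(8) ≈ 2.8284, while sqrt(4) + sqrt(4) ≈ 4.0000.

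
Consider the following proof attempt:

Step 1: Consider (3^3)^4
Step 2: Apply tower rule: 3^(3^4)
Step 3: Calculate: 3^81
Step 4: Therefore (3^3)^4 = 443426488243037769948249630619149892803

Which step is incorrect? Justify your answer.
Step 2: Apply tower rule: 3^(3^4)

Step 2 incorrectly states that (a^b)^c = a^(b^c). The correct rule is (a^b)^c = a^(b×c). The actual value is (3^3)^4 = 3^12 = 531441, not 3^81 = 443426488243037769948249630619149892803.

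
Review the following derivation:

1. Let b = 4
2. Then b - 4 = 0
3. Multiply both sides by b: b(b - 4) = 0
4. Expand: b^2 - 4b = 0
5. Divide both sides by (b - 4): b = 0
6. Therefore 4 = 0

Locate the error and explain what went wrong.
Step 5: Divide both sides by (b - 4): b = 0

Step 5 divides both sides by (b - 4). However, since b = 4, we have (b - 4) = 0. Division by zero is undefined, making this step invalid.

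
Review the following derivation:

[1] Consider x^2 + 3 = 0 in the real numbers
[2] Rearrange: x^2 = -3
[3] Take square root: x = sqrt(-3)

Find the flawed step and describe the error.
Step 3: Take square root: x = sqrt(-3)

Step 3 takes the square root of -3, which is negative. In the real number system, the square root of a negative number is undefined. The equation x^2 + 3 = 0 has no real solutions. Square roots of negative numbers only exist in the complex numbers.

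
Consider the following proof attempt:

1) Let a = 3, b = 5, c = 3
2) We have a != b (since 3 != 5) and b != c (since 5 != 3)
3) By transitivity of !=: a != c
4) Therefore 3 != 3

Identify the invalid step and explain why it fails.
Step 3: By transitivity of !=: a != c

Step 3 incorrectly applies transitivity to the '!=' relation. Transitivity states: if a R b and b R c, then a R c. However, '!=' is not transitive. Counterexample: 3 != 5 and 5 != 3, but 3 = 3 (both equal 3). Transitivity holds for relations like <, <=, =, but not for !=.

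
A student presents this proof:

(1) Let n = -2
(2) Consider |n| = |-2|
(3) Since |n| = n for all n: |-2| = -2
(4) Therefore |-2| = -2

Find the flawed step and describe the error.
Step 3: Since |n| = n for all n: |-2| = -2

Step 3 incorrectly states that |n| = n for all n. The correct definition is |n| = n when n >= 0, and |n| = -n when n < 0. Since -2 < 0, we have |-2| = -(-2) = 2, not -2.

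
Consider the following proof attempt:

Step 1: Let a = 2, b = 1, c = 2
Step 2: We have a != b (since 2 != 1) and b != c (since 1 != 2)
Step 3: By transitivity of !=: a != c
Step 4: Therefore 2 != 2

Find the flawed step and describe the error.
Step 3: By transitivity of !=: a != c

Step 3 incorrectly applies transitivity to the '!=' relation. Transitivity states: if a R b and b R c, then a R c. However, '!=' is not transitive. Counterexample: 2 != 1 and 1 != 2, but 2 = 2 (both equal 2). Transitivity holds for relations like <, <=, =, but not for !=.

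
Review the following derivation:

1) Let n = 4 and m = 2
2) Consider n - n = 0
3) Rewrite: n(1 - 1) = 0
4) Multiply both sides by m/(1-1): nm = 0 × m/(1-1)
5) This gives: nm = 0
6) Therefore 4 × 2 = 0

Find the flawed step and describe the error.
Step 4: Multiply both sides by m/(1-1): nm = 0 × m/(1-1)

Step 4 multiplies both sides by m/(1-1). However, 1-1 = 0, so this is multiplication by m/0, which is undefined. We cannot multiply by an undefined expression.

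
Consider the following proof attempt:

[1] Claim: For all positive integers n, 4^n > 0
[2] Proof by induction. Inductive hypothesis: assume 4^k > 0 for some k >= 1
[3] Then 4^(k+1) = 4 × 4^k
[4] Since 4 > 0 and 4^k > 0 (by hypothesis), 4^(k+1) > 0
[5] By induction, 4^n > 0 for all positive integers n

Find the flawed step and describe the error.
Step 5: By induction, 4^n > 0 for all positive integers n

Step 5 concludes the proof by induction, but no base case was ever established. A valid induction proof requires: (1) a base case proving 4^1 > 0, and (2) an inductive step showing IF 4^k > 0 THEN 4^(k+1) > 0. Steps 2-4 correctly establish the inductive step, but without the base case the conclusion in step 5 does not follow.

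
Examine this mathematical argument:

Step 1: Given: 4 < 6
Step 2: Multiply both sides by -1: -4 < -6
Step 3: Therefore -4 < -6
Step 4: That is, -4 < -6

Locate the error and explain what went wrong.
Step 2: Multiply both sides by -1: -4 < -6

Step 2 multiplies both sides by -1 but fails to reverse the inequality sign. When multiplying (or dividing) an inequality by a negative number, the direction must be reversed. Since 4 < 6, we should get -4 > -6, i.e., -4 > -6.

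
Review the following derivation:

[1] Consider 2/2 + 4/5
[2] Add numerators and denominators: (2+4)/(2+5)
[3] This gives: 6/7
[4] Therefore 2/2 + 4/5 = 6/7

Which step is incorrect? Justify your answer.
Step 2: Add numerators and denominators: (2+4)/(2+5)

Step 2 incorrectly adds fractions by separately adding numerators and denominators. This is wrong. The correct method requires a common denominator: 2/2 + 4/5 = (2×5 + 4×2)/(2×5) = 18/10 = 9/5. The method used gives 6/7, which is different.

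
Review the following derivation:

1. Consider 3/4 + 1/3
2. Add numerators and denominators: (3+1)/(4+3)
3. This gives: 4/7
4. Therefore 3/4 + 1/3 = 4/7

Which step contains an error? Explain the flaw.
Step 2: Add numerators and denominators: (3+1)/(4+3)

Step 2 incorrectly adds fractions by separately adding numerators and denominators. This is wrong. The correct method requires a common denominator: 3/4 + 1/3 = (3×3 + 1×4)/(4×3) = 13/12 = 13/12. The method used gives 4/7, which is different.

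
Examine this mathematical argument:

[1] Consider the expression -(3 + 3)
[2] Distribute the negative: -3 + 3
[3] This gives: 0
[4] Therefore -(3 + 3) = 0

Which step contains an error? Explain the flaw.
Step 2: Distribute the negative: -3 + 3

Step 2 incorrectly distributes the negative sign. The correct distribution is -(3 + 3) = -3 - 3 = -6. The negative must be applied to both terms, not just the first. The error treats -(3 + 3) as -3 + 3, which equals 0 instead of -6.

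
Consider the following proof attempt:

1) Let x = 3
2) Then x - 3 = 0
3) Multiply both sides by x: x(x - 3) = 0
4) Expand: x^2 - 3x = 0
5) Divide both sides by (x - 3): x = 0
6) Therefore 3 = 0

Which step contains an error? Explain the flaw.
Step 5: Divide both sides by (x - 3): x = 0

Step 5 divides both sides by (x - 3). However, since x = 3, we have (x - 3) = 0. Division by zero is undefined, making this step invalid.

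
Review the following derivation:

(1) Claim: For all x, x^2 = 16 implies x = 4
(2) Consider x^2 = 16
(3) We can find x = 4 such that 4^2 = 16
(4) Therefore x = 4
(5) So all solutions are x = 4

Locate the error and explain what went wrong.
Step 4: Therefore x = 4

Step 4 incorrectly concludes that x = 4 is the only solution. The proof shows that x = 4 is A solution (existence), but does not show it is the ONLY solution (uniqueness). In fact, x = -4 is also a solution since (-4)^2 = 16. Finding one solution doesn't prove there are no others.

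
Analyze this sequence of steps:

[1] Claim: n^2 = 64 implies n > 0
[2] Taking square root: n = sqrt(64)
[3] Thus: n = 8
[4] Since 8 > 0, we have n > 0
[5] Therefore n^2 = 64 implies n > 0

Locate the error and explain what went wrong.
Step 2: Taking square root: n = sqrt(64)

Step 2 takes the square root and assumes the positive root only. The equation n^2 = 64 actually has two solutions: n = 8 and n = -8. The proof silently assumes n > 0 without justification, then uses this assumption to conclude n > 0, which is circular. The counterexample n = -8 shows the claim is false.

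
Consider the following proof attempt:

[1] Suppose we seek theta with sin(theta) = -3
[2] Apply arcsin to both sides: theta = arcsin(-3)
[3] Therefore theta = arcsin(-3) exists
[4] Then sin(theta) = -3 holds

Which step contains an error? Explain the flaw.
Step 2: Apply arcsin to both sides: theta = arcsin(-3)

Step 2 applies arcsin to -3. However, arcsin(x) is only defined for x in [-1, 1] because sin(theta) can only produce values in that range. Since |-3| > 1, arcsin(-3) is undefined. There is no angle whose sine equals -3.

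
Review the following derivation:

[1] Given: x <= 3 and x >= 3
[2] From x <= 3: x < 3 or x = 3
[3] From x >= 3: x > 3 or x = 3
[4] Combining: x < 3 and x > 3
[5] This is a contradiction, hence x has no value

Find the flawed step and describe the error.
Step 4: Combining: x < 3 and x > 3

Step 4 incorrectly combines the conditions. From x <= 3 and x >= 3, the intersection is x = 3. The error treats the 'or' cases as 'and' requirements. The correct conclusion is that x = 3 is the unique solution, not that no solution exists.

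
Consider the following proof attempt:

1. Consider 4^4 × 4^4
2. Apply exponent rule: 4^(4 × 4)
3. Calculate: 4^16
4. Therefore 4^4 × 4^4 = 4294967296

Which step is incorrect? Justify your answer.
Step 2: Apply exponent rule: 4^(4 × 4)

Step 2 incorrectly states that a^b × a^c = a^(b×c). The correct rule is a^b × a^c = a^(b+c). The actual value is 4^4 × 4^4 = 4^8 = 65536, not 4^16 = 4294967296.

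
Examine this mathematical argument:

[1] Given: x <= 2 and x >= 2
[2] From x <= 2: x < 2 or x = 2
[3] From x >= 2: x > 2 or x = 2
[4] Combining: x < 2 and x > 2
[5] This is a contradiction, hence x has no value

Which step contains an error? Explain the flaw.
Step 4: Combining: x < 2 and x > 2

Step 4 incorrectly combines the conditions. From x <= 2 and x >= 2, the intersection is x = 2. The error treats the 'or' cases as 'and' requirements. The correct conclusion is that x = 2 is the unique solution, not that no solution exists.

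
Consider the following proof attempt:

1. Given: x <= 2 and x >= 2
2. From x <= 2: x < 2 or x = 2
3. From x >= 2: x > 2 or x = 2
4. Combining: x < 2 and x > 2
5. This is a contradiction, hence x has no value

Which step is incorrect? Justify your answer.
Step 4: Combining: x < 2 and x > 2

Step 4 incorrectly combines the conditions. From x <= 2 and x >= 2, the intersection is x = 2. The error treats the 'or' cases as 'and' requirements. The correct conclusion is that x = 2 is the unique solution, not that no solution exists.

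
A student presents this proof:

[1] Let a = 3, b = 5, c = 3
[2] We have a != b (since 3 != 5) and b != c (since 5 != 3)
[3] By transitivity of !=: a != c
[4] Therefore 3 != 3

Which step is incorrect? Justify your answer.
Step 3: By transitivity of !=: a != c

Step 3 incorrectly applies transitivity to the '!=' relation. Transitivity states: if a R b and b R c, then a R c. However, '!=' is not transitive. Counterexample: 3 != 5 and 5 != 3, but 3 = 3 (both equal 3). Transitivity holds for relations like <, <=, =, but not for !=.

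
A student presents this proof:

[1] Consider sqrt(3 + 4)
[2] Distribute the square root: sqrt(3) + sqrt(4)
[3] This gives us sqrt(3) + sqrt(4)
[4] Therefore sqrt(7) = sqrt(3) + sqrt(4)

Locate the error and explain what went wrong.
Step 2: Distribute the square root: sqrt(3) + sqrt(4)

Step 2 incorrectly 'distributes' the square root over addition. The square root function does not distribute: sqrt(a + b) ≠ sqrt(a) + sqrt(b). In fact, sqrt(3 + 4) = sqrt(7) ≈ 2.6458, while sqrt(3) + sqrt(4) ≈ 3.7321.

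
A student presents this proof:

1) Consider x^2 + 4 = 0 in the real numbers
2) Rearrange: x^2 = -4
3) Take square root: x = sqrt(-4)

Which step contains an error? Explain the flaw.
Step 3: Take square root: x = sqrt(-4)

Step 3 takes the square root of -4, which is negative. In the real number system, the square root of a negative number is undefined. The equation x^2 + 4 = 0 has no real solutions. Square roots of negative numbers only exist in the complex numbers.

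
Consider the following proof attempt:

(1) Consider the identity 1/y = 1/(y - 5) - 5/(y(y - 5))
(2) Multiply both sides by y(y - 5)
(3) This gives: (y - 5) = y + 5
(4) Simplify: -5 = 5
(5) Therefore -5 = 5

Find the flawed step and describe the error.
Step 3: This gives: (y - 5) = y + 5

Step 3 makes a sign error when clearing denominators. Multiplying -5/(y(y - 5)) by y(y - 5) gives -5, not +5. The correct result is (y - 5) = y - 5, which is trivially true, not (y - 5) = y + 5. (Step 1 is a valid identity: 1/(y - 5) - 5/(y(y - 5)) = (y - 5)/(y(y - 5)) = 1/y.)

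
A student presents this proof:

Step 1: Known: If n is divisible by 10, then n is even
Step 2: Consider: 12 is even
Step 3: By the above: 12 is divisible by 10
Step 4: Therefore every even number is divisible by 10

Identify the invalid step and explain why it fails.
Step 3: By the above: 12 is divisible by 10

Step 3 commits the fallacy of affirming the consequent. The known fact 'divisible by 10 → even' does NOT imply 'even → divisible by 10'. That would be the converse, which is false. For example, 12 is even but 12 ÷ 10 = 1.20, which is not an integer.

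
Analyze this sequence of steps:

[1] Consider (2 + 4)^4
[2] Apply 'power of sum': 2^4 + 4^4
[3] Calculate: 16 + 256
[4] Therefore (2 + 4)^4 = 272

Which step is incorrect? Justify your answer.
Step 2: Apply 'power of sum': 2^4 + 4^4

Step 2 incorrectly applies a non-existent rule '(a+b)^n = a^n + b^n'. This is false in general. The correct expansion uses the binomial theorem. The actual value is (2 + 4)^4 = 6^4 = 1296, not 272.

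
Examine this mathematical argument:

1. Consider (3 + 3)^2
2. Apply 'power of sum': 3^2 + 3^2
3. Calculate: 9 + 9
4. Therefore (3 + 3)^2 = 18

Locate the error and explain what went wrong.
Step 2: Apply 'power of sum': 3^2 + 3^2

Step 2 incorrectly applies a non-existent rule '(a+b)^n = a^n + b^n'. This is false in general. The correct expansion uses the binomial theorem. The actual value is (3 + 3)^2 = 6^2 = 36, not 18.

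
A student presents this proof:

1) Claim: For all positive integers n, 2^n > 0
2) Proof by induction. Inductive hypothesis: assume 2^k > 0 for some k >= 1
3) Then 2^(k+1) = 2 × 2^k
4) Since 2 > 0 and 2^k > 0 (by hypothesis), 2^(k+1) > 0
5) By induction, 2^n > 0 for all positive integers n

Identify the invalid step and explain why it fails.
Step 5: By induction, 2^n > 0 for all positive integers n

Step 5 concludes the proof by induction, but no base case was ever established. A valid induction proof requires: (1) a base case proving 2^1 > 0, and (2) an inductive step showing IF 2^k > 0 THEN 2^(k+1) > 0. Steps 2-4 correctly establish the inductive step, but without the base case the conclusion in step 5 does not follow.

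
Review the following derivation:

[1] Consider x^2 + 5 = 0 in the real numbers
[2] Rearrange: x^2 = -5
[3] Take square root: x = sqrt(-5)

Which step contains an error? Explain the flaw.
Step 3: Take square root: x = sqrt(-5)

Step 3 takes the square root of -5, which is negative. In the real number system, the square root of a negative number is undefined. The equation x^2 + 5 = 0 has no real solutions. Square roots of negative numbers only exist in the complex numbers.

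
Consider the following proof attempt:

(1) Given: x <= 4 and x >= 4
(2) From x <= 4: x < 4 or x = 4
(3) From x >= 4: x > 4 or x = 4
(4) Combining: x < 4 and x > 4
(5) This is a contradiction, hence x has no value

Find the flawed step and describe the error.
Step 4: Combining: x < 4 and x > 4

Step 4 incorrectly combines the conditions. From x <= 4 and x >= 4, the intersection is x = 4. The error treats the 'or' cases as 'and' requirements. The correct conclusion is that x = 4 is the unique solution, not that no solution exists.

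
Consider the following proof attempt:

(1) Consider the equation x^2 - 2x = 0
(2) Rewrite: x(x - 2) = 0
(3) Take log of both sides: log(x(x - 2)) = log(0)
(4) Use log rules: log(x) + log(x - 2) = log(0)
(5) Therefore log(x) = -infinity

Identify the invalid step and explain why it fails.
Step 3: Take log of both sides: log(x(x - 2)) = log(0)

Step 3 takes the logarithm of both sides, resulting in log(0) on the right side. The logarithm is only defined for positive numbers; log(0) is undefined (approaches negative infinity). This operation is invalid.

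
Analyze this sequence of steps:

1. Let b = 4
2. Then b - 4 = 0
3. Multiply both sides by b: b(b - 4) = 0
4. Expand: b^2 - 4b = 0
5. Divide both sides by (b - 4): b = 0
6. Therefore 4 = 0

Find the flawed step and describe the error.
Step 5: Divide both sides by (b - 4): b = 0

Step 5 divides both sides by (b - 4). However, since b = 4, we have (b - 4) = 0. Division by zero is undefined, making this step invalid.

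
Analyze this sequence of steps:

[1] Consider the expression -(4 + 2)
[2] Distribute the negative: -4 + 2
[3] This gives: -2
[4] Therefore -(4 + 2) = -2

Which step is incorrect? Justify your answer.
Step 2: Distribute the negative: -4 + 2

Step 2 incorrectly distributes the negative sign. The correct distribution is -(4 + 2) = -4 - 2 = -6. The negative must be applied to both terms, not just the first. The error treats -(4 + 2) as -4 + 2, which equals -2 instead of -6.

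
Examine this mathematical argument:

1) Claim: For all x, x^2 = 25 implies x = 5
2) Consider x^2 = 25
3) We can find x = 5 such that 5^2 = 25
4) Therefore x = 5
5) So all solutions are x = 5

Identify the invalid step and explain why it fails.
Step 4: Therefore x = 5

Step 4 incorrectly concludes that x = 5 is the only solution. The proof shows that x = 5 is A solution (existence), but does not show it is the ONLY solution (uniqueness). In fact, x = -5 is also a solution since (-5)^2 = 25. Finding one solution doesn't prove there are no others.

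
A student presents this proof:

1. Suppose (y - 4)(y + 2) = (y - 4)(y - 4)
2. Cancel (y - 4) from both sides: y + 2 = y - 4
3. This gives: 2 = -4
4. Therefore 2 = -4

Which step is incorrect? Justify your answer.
Step 2: Cancel (y - 4) from both sides: y + 2 = y - 4

Step 2 cancels (y - 4) from both sides. This is only valid if (y - 4) ≠ 0, i.e., y ≠ 4. When y = 4, both sides equal zero regardless of the other factors. The correct approach requires considering y = 4 as a separate case.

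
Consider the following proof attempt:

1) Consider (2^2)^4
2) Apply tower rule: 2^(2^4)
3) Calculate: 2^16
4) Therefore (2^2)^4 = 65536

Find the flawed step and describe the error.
Step 2: Apply tower rule: 2^(2^4)

Step 2 incorrectly states that (a^b)^c = a^(b^c). The correct rule is (a^b)^c = a^(b×c). The actual value is (2^2)^4 = 2^8 = 256, not 2^16 = 65536.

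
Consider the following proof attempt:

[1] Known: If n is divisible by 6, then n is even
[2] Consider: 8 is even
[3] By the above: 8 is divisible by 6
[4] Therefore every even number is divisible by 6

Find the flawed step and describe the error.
Step 3: By the above: 8 is divisible by 6

Step 3 commits the fallacy of affirming the consequent. The known fact 'divisible by 6 → even' does NOT imply 'even → divisible by 6'. That would be the converse, which is false. For example, 8 is even but 8 ÷ 6 = 1.33, which is not an integer.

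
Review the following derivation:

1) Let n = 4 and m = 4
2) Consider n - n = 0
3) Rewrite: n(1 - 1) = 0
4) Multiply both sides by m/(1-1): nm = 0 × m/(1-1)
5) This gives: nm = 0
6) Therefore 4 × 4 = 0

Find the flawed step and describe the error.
Step 4: Multiply both sides by m/(1-1): nm = 0 × m/(1-1)

Step 4 multiplies both sides by m/(1-1). However, 1-1 = 0, so this is multiplication by m/0, which is undefined. We cannot multiply by an undefined expression.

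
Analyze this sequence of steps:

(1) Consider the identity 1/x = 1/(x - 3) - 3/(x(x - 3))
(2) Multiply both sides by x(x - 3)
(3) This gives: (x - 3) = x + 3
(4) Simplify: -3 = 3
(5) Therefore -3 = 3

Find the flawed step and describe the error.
Step 3: This gives: (x - 3) = x + 3

Step 3 makes a sign error when clearing denominators. Multiplying -3/(x(x - 3)) by x(x - 3) gives -3, not +3. The correct result is (x - 3) = x - 3, which is trivially true, not (x - 3) = x + 3. (Step 1 is a valid identity: 1/(x - 3) - 3/(x(x - 3)) = (x - 3)/(x(x - 3)) = 1/x.)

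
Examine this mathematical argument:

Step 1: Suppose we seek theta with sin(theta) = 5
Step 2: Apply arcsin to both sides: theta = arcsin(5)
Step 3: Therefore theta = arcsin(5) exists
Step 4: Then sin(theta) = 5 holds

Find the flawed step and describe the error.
Step 2: Apply arcsin to both sides: theta = arcsin(5)

Step 2 applies arcsin to 5. However, arcsin(x) is only defined for x in [-1, 1] because sin(theta) can only produce values in that range. Since |5| > 1, arcsin(5) is undefined. There is no angle whose sine equals 5.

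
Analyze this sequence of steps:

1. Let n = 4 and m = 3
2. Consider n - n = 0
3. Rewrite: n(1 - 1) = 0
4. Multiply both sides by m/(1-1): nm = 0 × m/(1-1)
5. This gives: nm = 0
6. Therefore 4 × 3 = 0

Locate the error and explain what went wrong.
Step 4: Multiply both sides by m/(1-1): nm = 0 × m/(1-1)

Step 4 multiplies both sides by m/(1-1). However, 1-1 = 0, so this is multiplication by m/0, which is undefined. We cannot multiply by an undefined expression.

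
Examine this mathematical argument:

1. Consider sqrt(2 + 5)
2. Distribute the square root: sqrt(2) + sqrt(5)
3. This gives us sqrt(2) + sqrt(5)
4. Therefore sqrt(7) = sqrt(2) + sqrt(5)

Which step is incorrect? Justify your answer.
Step 2: Distribute the square root: sqrt(2) + sqrt(5)

Step 2 incorrectly 'distributes' the square root over addition. The square root function does not distribute: sqrt(a + b) ≠ sqrt(a) + sqrt(b). In fact, sqrt(2 + 5) = sqrt(7) ≈ 2.6458, while sqrt(2) + sqrt(5) ≈ 3.6503.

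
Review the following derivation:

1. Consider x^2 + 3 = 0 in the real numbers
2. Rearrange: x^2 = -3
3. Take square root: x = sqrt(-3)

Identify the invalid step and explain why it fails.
Step 3: Take square root: x = sqrt(-3)

Step 3 takes the square root of -3, which is negative. In the real number system, the square root of a negative number is undefined. The equation x^2 + 3 = 0 has no real solutions. Square roots of negative numbers only exist in the complex numbers.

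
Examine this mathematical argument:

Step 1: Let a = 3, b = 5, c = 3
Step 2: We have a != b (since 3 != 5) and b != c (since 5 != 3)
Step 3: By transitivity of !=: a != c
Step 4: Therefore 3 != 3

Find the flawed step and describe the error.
Step 3: By transitivity of !=: a != c

Step 3 incorrectly applies transitivity to the '!=' relation. Transitivity states: if a R b and b R c, then a R c. However, '!=' is not transitive. Counterexample: 3 != 5 and 5 != 3, but 3 = 3 (both equal 3). Transitivity holds for relations like <, <=, =, but not for !=.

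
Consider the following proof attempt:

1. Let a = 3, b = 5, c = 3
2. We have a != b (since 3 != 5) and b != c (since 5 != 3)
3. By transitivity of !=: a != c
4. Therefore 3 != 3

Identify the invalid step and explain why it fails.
Step 3: By transitivity of !=: a != c

Step 3 incorrectly applies transitivity to the '!=' relation. Transitivity states: if a R b and b R c, then a R c. However, '!=' is not transitive. Counterexample: 3 != 5 and 5 != 3, but 3 = 3 (both equal 3). Transitivity holds for relations like <, <=, =, but not for !=.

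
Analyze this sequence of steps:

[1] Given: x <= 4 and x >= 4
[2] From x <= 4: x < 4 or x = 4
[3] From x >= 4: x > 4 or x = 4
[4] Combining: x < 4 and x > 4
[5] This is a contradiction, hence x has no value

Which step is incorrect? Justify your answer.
Step 4: Combining: x < 4 and x > 4

Step 4 incorrectly combines the conditions. From x <= 4 and x >= 4, the intersection is x = 4. The error treats the 'or' cases as 'and' requirements. The correct conclusion is that x = 4 is the unique solution, not that no solution exists.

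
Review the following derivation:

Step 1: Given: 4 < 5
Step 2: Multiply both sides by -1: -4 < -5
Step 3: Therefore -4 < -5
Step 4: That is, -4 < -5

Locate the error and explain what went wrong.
Step 2: Multiply both sides by -1: -4 < -5

Step 2 multiplies both sides by -1 but fails to reverse the inequality sign. When multiplying (or dividing) an inequality by a negative number, the direction must be reversed. Since 4 < 5, we should get -4 > -5, i.e., -4 > -5.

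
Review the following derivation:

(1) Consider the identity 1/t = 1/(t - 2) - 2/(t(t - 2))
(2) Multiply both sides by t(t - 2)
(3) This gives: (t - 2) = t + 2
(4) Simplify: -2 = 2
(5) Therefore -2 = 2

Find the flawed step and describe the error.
Step 3: This gives: (t - 2) = t + 2

Step 3 makes a sign error when clearing denominators. Multiplying -2/(t(t - 2)) by t(t - 2) gives -2, not +2. The correct result is (t - 2) = t - 2, which is trivially true, not (t - 2) = t + 2. (Step 1 is a valid identity: 1/(t - 2) - 2/(t(t - 2)) = (t - 2)/(t(t - 2)) = 1/t.)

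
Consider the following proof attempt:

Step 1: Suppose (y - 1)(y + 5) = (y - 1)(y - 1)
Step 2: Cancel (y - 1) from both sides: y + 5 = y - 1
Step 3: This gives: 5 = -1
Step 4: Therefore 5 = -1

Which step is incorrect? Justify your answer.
Step 2: Cancel (y - 1) from both sides: y + 5 = y - 1

Step 2 cancels (y - 1) from both sides. This is only valid if (y - 1) ≠ 0, i.e., y ≠ 1. When y = 1, both sides equal zero regardless of the other factors. The correct approach requires considering y = 1 as a separate case.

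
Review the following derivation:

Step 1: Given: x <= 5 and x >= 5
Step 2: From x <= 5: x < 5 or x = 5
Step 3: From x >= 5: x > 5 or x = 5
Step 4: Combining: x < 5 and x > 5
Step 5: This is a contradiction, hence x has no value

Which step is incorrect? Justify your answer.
Step 4: Combining: x < 5 and x > 5

Step 4 incorrectly combines the conditions. From x <= 5 and x >= 5, the intersection is x = 5. The error treats the 'or' cases as 'and' requirements. The correct conclusion is that x = 5 is the unique solution, not that no solution exists.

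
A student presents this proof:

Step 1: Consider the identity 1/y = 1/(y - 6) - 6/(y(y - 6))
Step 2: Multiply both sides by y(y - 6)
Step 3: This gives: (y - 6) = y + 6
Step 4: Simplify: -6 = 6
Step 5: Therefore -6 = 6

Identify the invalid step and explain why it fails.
Step 3: This gives: (y - 6) = y + 6

Step 3 makes a sign error when clearing denominators. Multiplying -6/(y(y - 6)) by y(y - 6) gives -6, not +6. The correct result is (y - 6) = y - 6, which is trivially true, not (y - 6) = y + 6. (Step 1 is a valid identity: 1/(y - 6) - 6/(y(y - 6)) = (y - 6)/(y(y - 6)) = 1/y.)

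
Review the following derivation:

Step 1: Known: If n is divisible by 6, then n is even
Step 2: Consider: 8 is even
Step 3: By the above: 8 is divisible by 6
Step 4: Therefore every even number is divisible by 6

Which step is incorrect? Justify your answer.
Step 3: By the above: 8 is divisible by 6

Step 3 commits the fallacy of affirming the consequent. The known fact 'divisible by 6 → even' does NOT imply 'even → divisible by 6'. That would be the converse, which is false. For example, 8 is even but 8 ÷ 6 = 1.33, which is not an integer.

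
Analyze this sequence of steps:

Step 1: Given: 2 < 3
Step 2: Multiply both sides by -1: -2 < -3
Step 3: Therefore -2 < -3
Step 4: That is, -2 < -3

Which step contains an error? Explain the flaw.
Step 2: Multiply both sides by -1: -2 < -3

Step 2 multiplies both sides by -1 but fails to reverse the inequality sign. When multiplying (or dividing) an inequality by a negative number, the direction must be reversed. Since 2 < 3, we should get -2 > -3, i.e., -2 > -3.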